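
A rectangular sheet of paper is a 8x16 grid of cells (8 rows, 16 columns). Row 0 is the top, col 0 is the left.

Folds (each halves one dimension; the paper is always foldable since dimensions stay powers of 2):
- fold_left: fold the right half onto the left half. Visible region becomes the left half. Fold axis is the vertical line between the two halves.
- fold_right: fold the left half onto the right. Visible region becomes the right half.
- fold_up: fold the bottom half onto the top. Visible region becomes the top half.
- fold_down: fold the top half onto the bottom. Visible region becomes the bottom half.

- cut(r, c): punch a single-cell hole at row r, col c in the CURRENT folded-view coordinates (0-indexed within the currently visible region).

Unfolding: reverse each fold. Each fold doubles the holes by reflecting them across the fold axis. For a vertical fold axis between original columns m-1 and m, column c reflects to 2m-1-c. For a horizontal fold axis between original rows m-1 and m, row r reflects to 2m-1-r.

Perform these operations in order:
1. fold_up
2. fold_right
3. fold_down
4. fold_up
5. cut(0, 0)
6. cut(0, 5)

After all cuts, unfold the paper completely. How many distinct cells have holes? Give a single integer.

Op 1 fold_up: fold axis h@4; visible region now rows[0,4) x cols[0,16) = 4x16
Op 2 fold_right: fold axis v@8; visible region now rows[0,4) x cols[8,16) = 4x8
Op 3 fold_down: fold axis h@2; visible region now rows[2,4) x cols[8,16) = 2x8
Op 4 fold_up: fold axis h@3; visible region now rows[2,3) x cols[8,16) = 1x8
Op 5 cut(0, 0): punch at orig (2,8); cuts so far [(2, 8)]; region rows[2,3) x cols[8,16) = 1x8
Op 6 cut(0, 5): punch at orig (2,13); cuts so far [(2, 8), (2, 13)]; region rows[2,3) x cols[8,16) = 1x8
Unfold 1 (reflect across h@3): 4 holes -> [(2, 8), (2, 13), (3, 8), (3, 13)]
Unfold 2 (reflect across h@2): 8 holes -> [(0, 8), (0, 13), (1, 8), (1, 13), (2, 8), (2, 13), (3, 8), (3, 13)]
Unfold 3 (reflect across v@8): 16 holes -> [(0, 2), (0, 7), (0, 8), (0, 13), (1, 2), (1, 7), (1, 8), (1, 13), (2, 2), (2, 7), (2, 8), (2, 13), (3, 2), (3, 7), (3, 8), (3, 13)]
Unfold 4 (reflect across h@4): 32 holes -> [(0, 2), (0, 7), (0, 8), (0, 13), (1, 2), (1, 7), (1, 8), (1, 13), (2, 2), (2, 7), (2, 8), (2, 13), (3, 2), (3, 7), (3, 8), (3, 13), (4, 2), (4, 7), (4, 8), (4, 13), (5, 2), (5, 7), (5, 8), (5, 13), (6, 2), (6, 7), (6, 8), (6, 13), (7, 2), (7, 7), (7, 8), (7, 13)]

Answer: 32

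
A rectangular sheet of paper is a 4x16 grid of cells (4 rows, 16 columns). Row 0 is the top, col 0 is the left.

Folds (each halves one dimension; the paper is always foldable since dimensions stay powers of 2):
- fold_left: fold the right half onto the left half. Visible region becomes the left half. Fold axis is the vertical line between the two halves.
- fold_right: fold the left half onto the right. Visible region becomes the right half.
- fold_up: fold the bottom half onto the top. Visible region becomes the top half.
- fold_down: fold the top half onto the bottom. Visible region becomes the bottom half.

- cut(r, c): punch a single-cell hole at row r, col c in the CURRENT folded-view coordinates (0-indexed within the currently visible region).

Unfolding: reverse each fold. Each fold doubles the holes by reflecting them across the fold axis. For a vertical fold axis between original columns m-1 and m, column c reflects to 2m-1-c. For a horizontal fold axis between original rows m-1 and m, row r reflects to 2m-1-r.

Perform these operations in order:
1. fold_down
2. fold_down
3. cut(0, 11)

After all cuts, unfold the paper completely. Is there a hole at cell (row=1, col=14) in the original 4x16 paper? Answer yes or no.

Op 1 fold_down: fold axis h@2; visible region now rows[2,4) x cols[0,16) = 2x16
Op 2 fold_down: fold axis h@3; visible region now rows[3,4) x cols[0,16) = 1x16
Op 3 cut(0, 11): punch at orig (3,11); cuts so far [(3, 11)]; region rows[3,4) x cols[0,16) = 1x16
Unfold 1 (reflect across h@3): 2 holes -> [(2, 11), (3, 11)]
Unfold 2 (reflect across h@2): 4 holes -> [(0, 11), (1, 11), (2, 11), (3, 11)]
Holes: [(0, 11), (1, 11), (2, 11), (3, 11)]

Answer: no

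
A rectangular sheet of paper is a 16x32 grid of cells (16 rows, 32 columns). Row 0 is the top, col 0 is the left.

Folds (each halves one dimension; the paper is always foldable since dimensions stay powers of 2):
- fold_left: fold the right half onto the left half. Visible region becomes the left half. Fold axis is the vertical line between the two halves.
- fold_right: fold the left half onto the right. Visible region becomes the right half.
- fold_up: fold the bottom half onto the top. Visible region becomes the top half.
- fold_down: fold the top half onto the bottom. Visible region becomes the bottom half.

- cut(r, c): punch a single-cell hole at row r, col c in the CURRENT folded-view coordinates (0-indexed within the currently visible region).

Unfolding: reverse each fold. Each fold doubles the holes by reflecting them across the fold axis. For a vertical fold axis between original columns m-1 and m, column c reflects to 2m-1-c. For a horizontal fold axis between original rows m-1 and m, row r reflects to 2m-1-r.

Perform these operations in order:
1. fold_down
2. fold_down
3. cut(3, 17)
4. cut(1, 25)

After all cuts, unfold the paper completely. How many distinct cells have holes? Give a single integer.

Answer: 8

Derivation:
Op 1 fold_down: fold axis h@8; visible region now rows[8,16) x cols[0,32) = 8x32
Op 2 fold_down: fold axis h@12; visible region now rows[12,16) x cols[0,32) = 4x32
Op 3 cut(3, 17): punch at orig (15,17); cuts so far [(15, 17)]; region rows[12,16) x cols[0,32) = 4x32
Op 4 cut(1, 25): punch at orig (13,25); cuts so far [(13, 25), (15, 17)]; region rows[12,16) x cols[0,32) = 4x32
Unfold 1 (reflect across h@12): 4 holes -> [(8, 17), (10, 25), (13, 25), (15, 17)]
Unfold 2 (reflect across h@8): 8 holes -> [(0, 17), (2, 25), (5, 25), (7, 17), (8, 17), (10, 25), (13, 25), (15, 17)]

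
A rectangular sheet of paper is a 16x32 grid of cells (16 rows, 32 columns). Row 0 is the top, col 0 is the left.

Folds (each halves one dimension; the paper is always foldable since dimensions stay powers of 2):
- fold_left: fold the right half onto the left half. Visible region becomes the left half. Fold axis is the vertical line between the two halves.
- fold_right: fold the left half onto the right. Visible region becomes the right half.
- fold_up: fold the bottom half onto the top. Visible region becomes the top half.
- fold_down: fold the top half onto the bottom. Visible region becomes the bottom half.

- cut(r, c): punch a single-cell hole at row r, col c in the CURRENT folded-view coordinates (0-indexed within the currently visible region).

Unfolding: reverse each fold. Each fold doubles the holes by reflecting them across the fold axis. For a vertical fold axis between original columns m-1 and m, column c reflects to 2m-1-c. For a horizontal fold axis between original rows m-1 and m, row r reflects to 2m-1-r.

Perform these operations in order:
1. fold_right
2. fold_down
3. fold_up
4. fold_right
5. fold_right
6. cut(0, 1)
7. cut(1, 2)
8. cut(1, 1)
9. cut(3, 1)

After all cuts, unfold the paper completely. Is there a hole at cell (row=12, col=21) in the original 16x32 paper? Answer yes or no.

Answer: yes

Derivation:
Op 1 fold_right: fold axis v@16; visible region now rows[0,16) x cols[16,32) = 16x16
Op 2 fold_down: fold axis h@8; visible region now rows[8,16) x cols[16,32) = 8x16
Op 3 fold_up: fold axis h@12; visible region now rows[8,12) x cols[16,32) = 4x16
Op 4 fold_right: fold axis v@24; visible region now rows[8,12) x cols[24,32) = 4x8
Op 5 fold_right: fold axis v@28; visible region now rows[8,12) x cols[28,32) = 4x4
Op 6 cut(0, 1): punch at orig (8,29); cuts so far [(8, 29)]; region rows[8,12) x cols[28,32) = 4x4
Op 7 cut(1, 2): punch at orig (9,30); cuts so far [(8, 29), (9, 30)]; region rows[8,12) x cols[28,32) = 4x4
Op 8 cut(1, 1): punch at orig (9,29); cuts so far [(8, 29), (9, 29), (9, 30)]; region rows[8,12) x cols[28,32) = 4x4
Op 9 cut(3, 1): punch at orig (11,29); cuts so far [(8, 29), (9, 29), (9, 30), (11, 29)]; region rows[8,12) x cols[28,32) = 4x4
Unfold 1 (reflect across v@28): 8 holes -> [(8, 26), (8, 29), (9, 25), (9, 26), (9, 29), (9, 30), (11, 26), (11, 29)]
Unfold 2 (reflect across v@24): 16 holes -> [(8, 18), (8, 21), (8, 26), (8, 29), (9, 17), (9, 18), (9, 21), (9, 22), (9, 25), (9, 26), (9, 29), (9, 30), (11, 18), (11, 21), (11, 26), (11, 29)]
Unfold 3 (reflect across h@12): 32 holes -> [(8, 18), (8, 21), (8, 26), (8, 29), (9, 17), (9, 18), (9, 21), (9, 22), (9, 25), (9, 26), (9, 29), (9, 30), (11, 18), (11, 21), (11, 26), (11, 29), (12, 18), (12, 21), (12, 26), (12, 29), (14, 17), (14, 18), (14, 21), (14, 22), (14, 25), (14, 26), (14, 29), (14, 30), (15, 18), (15, 21), (15, 26), (15, 29)]
Unfold 4 (reflect across h@8): 64 holes -> [(0, 18), (0, 21), (0, 26), (0, 29), (1, 17), (1, 18), (1, 21), (1, 22), (1, 25), (1, 26), (1, 29), (1, 30), (3, 18), (3, 21), (3, 26), (3, 29), (4, 18), (4, 21), (4, 26), (4, 29), (6, 17), (6, 18), (6, 21), (6, 22), (6, 25), (6, 26), (6, 29), (6, 30), (7, 18), (7, 21), (7, 26), (7, 29), (8, 18), (8, 21), (8, 26), (8, 29), (9, 17), (9, 18), (9, 21), (9, 22), (9, 25), (9, 26), (9, 29), (9, 30), (11, 18), (11, 21), (11, 26), (11, 29), (12, 18), (12, 21), (12, 26), (12, 29), (14, 17), (14, 18), (14, 21), (14, 22), (14, 25), (14, 26), (14, 29), (14, 30), (15, 18), (15, 21), (15, 26), (15, 29)]
Unfold 5 (reflect across v@16): 128 holes -> [(0, 2), (0, 5), (0, 10), (0, 13), (0, 18), (0, 21), (0, 26), (0, 29), (1, 1), (1, 2), (1, 5), (1, 6), (1, 9), (1, 10), (1, 13), (1, 14), (1, 17), (1, 18), (1, 21), (1, 22), (1, 25), (1, 26), (1, 29), (1, 30), (3, 2), (3, 5), (3, 10), (3, 13), (3, 18), (3, 21), (3, 26), (3, 29), (4, 2), (4, 5), (4, 10), (4, 13), (4, 18), (4, 21), (4, 26), (4, 29), (6, 1), (6, 2), (6, 5), (6, 6), (6, 9), (6, 10), (6, 13), (6, 14), (6, 17), (6, 18), (6, 21), (6, 22), (6, 25), (6, 26), (6, 29), (6, 30), (7, 2), (7, 5), (7, 10), (7, 13), (7, 18), (7, 21), (7, 26), (7, 29), (8, 2), (8, 5), (8, 10), (8, 13), (8, 18), (8, 21), (8, 26), (8, 29), (9, 1), (9, 2), (9, 5), (9, 6), (9, 9), (9, 10), (9, 13), (9, 14), (9, 17), (9, 18), (9, 21), (9, 22), (9, 25), (9, 26), (9, 29), (9, 30), (11, 2), (11, 5), (11, 10), (11, 13), (11, 18), (11, 21), (11, 26), (11, 29), (12, 2), (12, 5), (12, 10), (12, 13), (12, 18), (12, 21), (12, 26), (12, 29), (14, 1), (14, 2), (14, 5), (14, 6), (14, 9), (14, 10), (14, 13), (14, 14), (14, 17), (14, 18), (14, 21), (14, 22), (14, 25), (14, 26), (14, 29), (14, 30), (15, 2), (15, 5), (15, 10), (15, 13), (15, 18), (15, 21), (15, 26), (15, 29)]
Holes: [(0, 2), (0, 5), (0, 10), (0, 13), (0, 18), (0, 21), (0, 26), (0, 29), (1, 1), (1, 2), (1, 5), (1, 6), (1, 9), (1, 10), (1, 13), (1, 14), (1, 17), (1, 18), (1, 21), (1, 22), (1, 25), (1, 26), (1, 29), (1, 30), (3, 2), (3, 5), (3, 10), (3, 13), (3, 18), (3, 21), (3, 26), (3, 29), (4, 2), (4, 5), (4, 10), (4, 13), (4, 18), (4, 21), (4, 26), (4, 29), (6, 1), (6, 2), (6, 5), (6, 6), (6, 9), (6, 10), (6, 13), (6, 14), (6, 17), (6, 18), (6, 21), (6, 22), (6, 25), (6, 26), (6, 29), (6, 30), (7, 2), (7, 5), (7, 10), (7, 13), (7, 18), (7, 21), (7, 26), (7, 29), (8, 2), (8, 5), (8, 10), (8, 13), (8, 18), (8, 21), (8, 26), (8, 29), (9, 1), (9, 2), (9, 5), (9, 6), (9, 9), (9, 10), (9, 13), (9, 14), (9, 17), (9, 18), (9, 21), (9, 22), (9, 25), (9, 26), (9, 29), (9, 30), (11, 2), (11, 5), (11, 10), (11, 13), (11, 18), (11, 21), (11, 26), (11, 29), (12, 2), (12, 5), (12, 10), (12, 13), (12, 18), (12, 21), (12, 26), (12, 29), (14, 1), (14, 2), (14, 5), (14, 6), (14, 9), (14, 10), (14, 13), (14, 14), (14, 17), (14, 18), (14, 21), (14, 22), (14, 25), (14, 26), (14, 29), (14, 30), (15, 2), (15, 5), (15, 10), (15, 13), (15, 18), (15, 21), (15, 26), (15, 29)]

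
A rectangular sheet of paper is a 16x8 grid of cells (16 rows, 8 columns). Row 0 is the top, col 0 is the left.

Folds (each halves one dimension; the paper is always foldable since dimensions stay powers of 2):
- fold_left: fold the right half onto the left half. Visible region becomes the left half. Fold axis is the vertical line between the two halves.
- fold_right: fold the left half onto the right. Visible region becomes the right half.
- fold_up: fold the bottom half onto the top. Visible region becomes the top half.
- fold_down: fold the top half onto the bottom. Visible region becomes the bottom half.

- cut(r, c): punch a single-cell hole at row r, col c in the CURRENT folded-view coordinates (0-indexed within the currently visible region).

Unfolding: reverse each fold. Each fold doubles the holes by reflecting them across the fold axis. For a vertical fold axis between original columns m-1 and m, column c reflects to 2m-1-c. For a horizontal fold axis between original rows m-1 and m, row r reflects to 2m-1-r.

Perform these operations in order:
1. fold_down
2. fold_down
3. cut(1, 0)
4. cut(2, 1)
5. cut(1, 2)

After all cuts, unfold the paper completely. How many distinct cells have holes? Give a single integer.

Answer: 12

Derivation:
Op 1 fold_down: fold axis h@8; visible region now rows[8,16) x cols[0,8) = 8x8
Op 2 fold_down: fold axis h@12; visible region now rows[12,16) x cols[0,8) = 4x8
Op 3 cut(1, 0): punch at orig (13,0); cuts so far [(13, 0)]; region rows[12,16) x cols[0,8) = 4x8
Op 4 cut(2, 1): punch at orig (14,1); cuts so far [(13, 0), (14, 1)]; region rows[12,16) x cols[0,8) = 4x8
Op 5 cut(1, 2): punch at orig (13,2); cuts so far [(13, 0), (13, 2), (14, 1)]; region rows[12,16) x cols[0,8) = 4x8
Unfold 1 (reflect across h@12): 6 holes -> [(9, 1), (10, 0), (10, 2), (13, 0), (13, 2), (14, 1)]
Unfold 2 (reflect across h@8): 12 holes -> [(1, 1), (2, 0), (2, 2), (5, 0), (5, 2), (6, 1), (9, 1), (10, 0), (10, 2), (13, 0), (13, 2), (14, 1)]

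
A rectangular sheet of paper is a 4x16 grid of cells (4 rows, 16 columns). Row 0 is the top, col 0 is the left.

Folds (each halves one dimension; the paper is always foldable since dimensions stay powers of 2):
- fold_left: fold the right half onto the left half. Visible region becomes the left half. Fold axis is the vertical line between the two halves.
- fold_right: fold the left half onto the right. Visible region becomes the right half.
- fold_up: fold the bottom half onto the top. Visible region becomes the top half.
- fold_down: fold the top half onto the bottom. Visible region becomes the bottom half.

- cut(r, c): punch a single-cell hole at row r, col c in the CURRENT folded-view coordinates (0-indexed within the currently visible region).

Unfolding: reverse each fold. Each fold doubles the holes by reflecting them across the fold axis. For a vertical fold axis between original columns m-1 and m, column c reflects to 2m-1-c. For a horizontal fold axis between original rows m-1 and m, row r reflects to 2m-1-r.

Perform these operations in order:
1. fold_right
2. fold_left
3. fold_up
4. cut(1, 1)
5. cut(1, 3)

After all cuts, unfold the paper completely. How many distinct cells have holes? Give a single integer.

Answer: 16

Derivation:
Op 1 fold_right: fold axis v@8; visible region now rows[0,4) x cols[8,16) = 4x8
Op 2 fold_left: fold axis v@12; visible region now rows[0,4) x cols[8,12) = 4x4
Op 3 fold_up: fold axis h@2; visible region now rows[0,2) x cols[8,12) = 2x4
Op 4 cut(1, 1): punch at orig (1,9); cuts so far [(1, 9)]; region rows[0,2) x cols[8,12) = 2x4
Op 5 cut(1, 3): punch at orig (1,11); cuts so far [(1, 9), (1, 11)]; region rows[0,2) x cols[8,12) = 2x4
Unfold 1 (reflect across h@2): 4 holes -> [(1, 9), (1, 11), (2, 9), (2, 11)]
Unfold 2 (reflect across v@12): 8 holes -> [(1, 9), (1, 11), (1, 12), (1, 14), (2, 9), (2, 11), (2, 12), (2, 14)]
Unfold 3 (reflect across v@8): 16 holes -> [(1, 1), (1, 3), (1, 4), (1, 6), (1, 9), (1, 11), (1, 12), (1, 14), (2, 1), (2, 3), (2, 4), (2, 6), (2, 9), (2, 11), (2, 12), (2, 14)]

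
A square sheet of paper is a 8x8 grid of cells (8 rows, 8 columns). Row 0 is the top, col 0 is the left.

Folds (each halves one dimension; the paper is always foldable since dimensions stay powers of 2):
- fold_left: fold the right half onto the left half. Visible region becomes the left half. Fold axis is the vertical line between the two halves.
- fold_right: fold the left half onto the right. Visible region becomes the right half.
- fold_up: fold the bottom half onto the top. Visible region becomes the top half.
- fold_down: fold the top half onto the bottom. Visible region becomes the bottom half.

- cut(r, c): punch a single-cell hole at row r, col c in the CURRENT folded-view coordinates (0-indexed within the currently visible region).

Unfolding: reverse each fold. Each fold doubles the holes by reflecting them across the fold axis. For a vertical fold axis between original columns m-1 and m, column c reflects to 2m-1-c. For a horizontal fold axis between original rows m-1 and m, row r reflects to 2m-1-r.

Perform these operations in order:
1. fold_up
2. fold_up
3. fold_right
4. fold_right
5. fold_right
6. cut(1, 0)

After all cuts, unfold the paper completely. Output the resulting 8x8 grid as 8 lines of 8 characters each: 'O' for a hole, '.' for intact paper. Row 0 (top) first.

Op 1 fold_up: fold axis h@4; visible region now rows[0,4) x cols[0,8) = 4x8
Op 2 fold_up: fold axis h@2; visible region now rows[0,2) x cols[0,8) = 2x8
Op 3 fold_right: fold axis v@4; visible region now rows[0,2) x cols[4,8) = 2x4
Op 4 fold_right: fold axis v@6; visible region now rows[0,2) x cols[6,8) = 2x2
Op 5 fold_right: fold axis v@7; visible region now rows[0,2) x cols[7,8) = 2x1
Op 6 cut(1, 0): punch at orig (1,7); cuts so far [(1, 7)]; region rows[0,2) x cols[7,8) = 2x1
Unfold 1 (reflect across v@7): 2 holes -> [(1, 6), (1, 7)]
Unfold 2 (reflect across v@6): 4 holes -> [(1, 4), (1, 5), (1, 6), (1, 7)]
Unfold 3 (reflect across v@4): 8 holes -> [(1, 0), (1, 1), (1, 2), (1, 3), (1, 4), (1, 5), (1, 6), (1, 7)]
Unfold 4 (reflect across h@2): 16 holes -> [(1, 0), (1, 1), (1, 2), (1, 3), (1, 4), (1, 5), (1, 6), (1, 7), (2, 0), (2, 1), (2, 2), (2, 3), (2, 4), (2, 5), (2, 6), (2, 7)]
Unfold 5 (reflect across h@4): 32 holes -> [(1, 0), (1, 1), (1, 2), (1, 3), (1, 4), (1, 5), (1, 6), (1, 7), (2, 0), (2, 1), (2, 2), (2, 3), (2, 4), (2, 5), (2, 6), (2, 7), (5, 0), (5, 1), (5, 2), (5, 3), (5, 4), (5, 5), (5, 6), (5, 7), (6, 0), (6, 1), (6, 2), (6, 3), (6, 4), (6, 5), (6, 6), (6, 7)]

Answer: ........
OOOOOOOO
OOOOOOOO
........
........
OOOOOOOO
OOOOOOOO
........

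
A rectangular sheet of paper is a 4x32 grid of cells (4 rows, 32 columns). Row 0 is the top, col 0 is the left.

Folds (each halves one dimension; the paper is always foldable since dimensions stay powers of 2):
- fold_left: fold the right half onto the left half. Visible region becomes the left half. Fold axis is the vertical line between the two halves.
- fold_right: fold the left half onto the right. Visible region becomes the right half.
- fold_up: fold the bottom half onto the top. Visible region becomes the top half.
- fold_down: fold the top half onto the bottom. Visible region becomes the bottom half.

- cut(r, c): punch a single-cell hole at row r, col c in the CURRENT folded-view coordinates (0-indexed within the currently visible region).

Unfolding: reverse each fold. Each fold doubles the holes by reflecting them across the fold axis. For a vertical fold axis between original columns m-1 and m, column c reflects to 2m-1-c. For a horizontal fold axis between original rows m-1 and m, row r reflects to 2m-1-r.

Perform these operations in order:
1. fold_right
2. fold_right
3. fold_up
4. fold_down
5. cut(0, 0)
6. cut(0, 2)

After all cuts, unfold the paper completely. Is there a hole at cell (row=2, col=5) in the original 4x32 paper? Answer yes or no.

Answer: yes

Derivation:
Op 1 fold_right: fold axis v@16; visible region now rows[0,4) x cols[16,32) = 4x16
Op 2 fold_right: fold axis v@24; visible region now rows[0,4) x cols[24,32) = 4x8
Op 3 fold_up: fold axis h@2; visible region now rows[0,2) x cols[24,32) = 2x8
Op 4 fold_down: fold axis h@1; visible region now rows[1,2) x cols[24,32) = 1x8
Op 5 cut(0, 0): punch at orig (1,24); cuts so far [(1, 24)]; region rows[1,2) x cols[24,32) = 1x8
Op 6 cut(0, 2): punch at orig (1,26); cuts so far [(1, 24), (1, 26)]; region rows[1,2) x cols[24,32) = 1x8
Unfold 1 (reflect across h@1): 4 holes -> [(0, 24), (0, 26), (1, 24), (1, 26)]
Unfold 2 (reflect across h@2): 8 holes -> [(0, 24), (0, 26), (1, 24), (1, 26), (2, 24), (2, 26), (3, 24), (3, 26)]
Unfold 3 (reflect across v@24): 16 holes -> [(0, 21), (0, 23), (0, 24), (0, 26), (1, 21), (1, 23), (1, 24), (1, 26), (2, 21), (2, 23), (2, 24), (2, 26), (3, 21), (3, 23), (3, 24), (3, 26)]
Unfold 4 (reflect across v@16): 32 holes -> [(0, 5), (0, 7), (0, 8), (0, 10), (0, 21), (0, 23), (0, 24), (0, 26), (1, 5), (1, 7), (1, 8), (1, 10), (1, 21), (1, 23), (1, 24), (1, 26), (2, 5), (2, 7), (2, 8), (2, 10), (2, 21), (2, 23), (2, 24), (2, 26), (3, 5), (3, 7), (3, 8), (3, 10), (3, 21), (3, 23), (3, 24), (3, 26)]
Holes: [(0, 5), (0, 7), (0, 8), (0, 10), (0, 21), (0, 23), (0, 24), (0, 26), (1, 5), (1, 7), (1, 8), (1, 10), (1, 21), (1, 23), (1, 24), (1, 26), (2, 5), (2, 7), (2, 8), (2, 10), (2, 21), (2, 23), (2, 24), (2, 26), (3, 5), (3, 7), (3, 8), (3, 10), (3, 21), (3, 23), (3, 24), (3, 26)]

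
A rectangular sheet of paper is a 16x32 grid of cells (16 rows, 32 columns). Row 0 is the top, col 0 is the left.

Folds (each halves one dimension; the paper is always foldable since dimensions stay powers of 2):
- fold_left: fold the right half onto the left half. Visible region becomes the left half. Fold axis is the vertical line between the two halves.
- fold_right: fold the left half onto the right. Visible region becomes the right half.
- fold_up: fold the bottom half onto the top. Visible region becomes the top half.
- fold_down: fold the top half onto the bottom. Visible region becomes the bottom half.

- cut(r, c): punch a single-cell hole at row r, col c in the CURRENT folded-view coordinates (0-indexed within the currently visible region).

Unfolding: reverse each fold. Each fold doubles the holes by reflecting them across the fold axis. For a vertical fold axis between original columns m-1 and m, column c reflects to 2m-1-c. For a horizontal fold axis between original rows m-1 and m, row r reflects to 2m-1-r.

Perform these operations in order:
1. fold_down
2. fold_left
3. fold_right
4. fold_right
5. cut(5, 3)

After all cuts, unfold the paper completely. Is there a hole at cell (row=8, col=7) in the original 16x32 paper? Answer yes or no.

Answer: no

Derivation:
Op 1 fold_down: fold axis h@8; visible region now rows[8,16) x cols[0,32) = 8x32
Op 2 fold_left: fold axis v@16; visible region now rows[8,16) x cols[0,16) = 8x16
Op 3 fold_right: fold axis v@8; visible region now rows[8,16) x cols[8,16) = 8x8
Op 4 fold_right: fold axis v@12; visible region now rows[8,16) x cols[12,16) = 8x4
Op 5 cut(5, 3): punch at orig (13,15); cuts so far [(13, 15)]; region rows[8,16) x cols[12,16) = 8x4
Unfold 1 (reflect across v@12): 2 holes -> [(13, 8), (13, 15)]
Unfold 2 (reflect across v@8): 4 holes -> [(13, 0), (13, 7), (13, 8), (13, 15)]
Unfold 3 (reflect across v@16): 8 holes -> [(13, 0), (13, 7), (13, 8), (13, 15), (13, 16), (13, 23), (13, 24), (13, 31)]
Unfold 4 (reflect across h@8): 16 holes -> [(2, 0), (2, 7), (2, 8), (2, 15), (2, 16), (2, 23), (2, 24), (2, 31), (13, 0), (13, 7), (13, 8), (13, 15), (13, 16), (13, 23), (13, 24), (13, 31)]
Holes: [(2, 0), (2, 7), (2, 8), (2, 15), (2, 16), (2, 23), (2, 24), (2, 31), (13, 0), (13, 7), (13, 8), (13, 15), (13, 16), (13, 23), (13, 24), (13, 31)]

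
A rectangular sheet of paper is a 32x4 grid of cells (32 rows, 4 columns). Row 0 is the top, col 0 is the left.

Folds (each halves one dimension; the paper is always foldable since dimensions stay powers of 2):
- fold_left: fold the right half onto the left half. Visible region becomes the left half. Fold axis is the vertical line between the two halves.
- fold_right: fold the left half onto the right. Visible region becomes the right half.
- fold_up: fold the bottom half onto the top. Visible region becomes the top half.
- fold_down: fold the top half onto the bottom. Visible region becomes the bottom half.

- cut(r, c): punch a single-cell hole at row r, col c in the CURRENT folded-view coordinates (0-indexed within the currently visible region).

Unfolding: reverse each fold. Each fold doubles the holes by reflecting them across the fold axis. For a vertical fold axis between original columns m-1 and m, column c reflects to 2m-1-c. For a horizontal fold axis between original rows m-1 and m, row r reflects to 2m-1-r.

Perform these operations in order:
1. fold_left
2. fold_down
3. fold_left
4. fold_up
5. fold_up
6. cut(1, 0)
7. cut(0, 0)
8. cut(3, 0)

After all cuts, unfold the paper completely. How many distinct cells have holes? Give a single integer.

Op 1 fold_left: fold axis v@2; visible region now rows[0,32) x cols[0,2) = 32x2
Op 2 fold_down: fold axis h@16; visible region now rows[16,32) x cols[0,2) = 16x2
Op 3 fold_left: fold axis v@1; visible region now rows[16,32) x cols[0,1) = 16x1
Op 4 fold_up: fold axis h@24; visible region now rows[16,24) x cols[0,1) = 8x1
Op 5 fold_up: fold axis h@20; visible region now rows[16,20) x cols[0,1) = 4x1
Op 6 cut(1, 0): punch at orig (17,0); cuts so far [(17, 0)]; region rows[16,20) x cols[0,1) = 4x1
Op 7 cut(0, 0): punch at orig (16,0); cuts so far [(16, 0), (17, 0)]; region rows[16,20) x cols[0,1) = 4x1
Op 8 cut(3, 0): punch at orig (19,0); cuts so far [(16, 0), (17, 0), (19, 0)]; region rows[16,20) x cols[0,1) = 4x1
Unfold 1 (reflect across h@20): 6 holes -> [(16, 0), (17, 0), (19, 0), (20, 0), (22, 0), (23, 0)]
Unfold 2 (reflect across h@24): 12 holes -> [(16, 0), (17, 0), (19, 0), (20, 0), (22, 0), (23, 0), (24, 0), (25, 0), (27, 0), (28, 0), (30, 0), (31, 0)]
Unfold 3 (reflect across v@1): 24 holes -> [(16, 0), (16, 1), (17, 0), (17, 1), (19, 0), (19, 1), (20, 0), (20, 1), (22, 0), (22, 1), (23, 0), (23, 1), (24, 0), (24, 1), (25, 0), (25, 1), (27, 0), (27, 1), (28, 0), (28, 1), (30, 0), (30, 1), (31, 0), (31, 1)]
Unfold 4 (reflect across h@16): 48 holes -> [(0, 0), (0, 1), (1, 0), (1, 1), (3, 0), (3, 1), (4, 0), (4, 1), (6, 0), (6, 1), (7, 0), (7, 1), (8, 0), (8, 1), (9, 0), (9, 1), (11, 0), (11, 1), (12, 0), (12, 1), (14, 0), (14, 1), (15, 0), (15, 1), (16, 0), (16, 1), (17, 0), (17, 1), (19, 0), (19, 1), (20, 0), (20, 1), (22, 0), (22, 1), (23, 0), (23, 1), (24, 0), (24, 1), (25, 0), (25, 1), (27, 0), (27, 1), (28, 0), (28, 1), (30, 0), (30, 1), (31, 0), (31, 1)]
Unfold 5 (reflect across v@2): 96 holes -> [(0, 0), (0, 1), (0, 2), (0, 3), (1, 0), (1, 1), (1, 2), (1, 3), (3, 0), (3, 1), (3, 2), (3, 3), (4, 0), (4, 1), (4, 2), (4, 3), (6, 0), (6, 1), (6, 2), (6, 3), (7, 0), (7, 1), (7, 2), (7, 3), (8, 0), (8, 1), (8, 2), (8, 3), (9, 0), (9, 1), (9, 2), (9, 3), (11, 0), (11, 1), (11, 2), (11, 3), (12, 0), (12, 1), (12, 2), (12, 3), (14, 0), (14, 1), (14, 2), (14, 3), (15, 0), (15, 1), (15, 2), (15, 3), (16, 0), (16, 1), (16, 2), (16, 3), (17, 0), (17, 1), (17, 2), (17, 3), (19, 0), (19, 1), (19, 2), (19, 3), (20, 0), (20, 1), (20, 2), (20, 3), (22, 0), (22, 1), (22, 2), (22, 3), (23, 0), (23, 1), (23, 2), (23, 3), (24, 0), (24, 1), (24, 2), (24, 3), (25, 0), (25, 1), (25, 2), (25, 3), (27, 0), (27, 1), (27, 2), (27, 3), (28, 0), (28, 1), (28, 2), (28, 3), (30, 0), (30, 1), (30, 2), (30, 3), (31, 0), (31, 1), (31, 2), (31, 3)]

Answer: 96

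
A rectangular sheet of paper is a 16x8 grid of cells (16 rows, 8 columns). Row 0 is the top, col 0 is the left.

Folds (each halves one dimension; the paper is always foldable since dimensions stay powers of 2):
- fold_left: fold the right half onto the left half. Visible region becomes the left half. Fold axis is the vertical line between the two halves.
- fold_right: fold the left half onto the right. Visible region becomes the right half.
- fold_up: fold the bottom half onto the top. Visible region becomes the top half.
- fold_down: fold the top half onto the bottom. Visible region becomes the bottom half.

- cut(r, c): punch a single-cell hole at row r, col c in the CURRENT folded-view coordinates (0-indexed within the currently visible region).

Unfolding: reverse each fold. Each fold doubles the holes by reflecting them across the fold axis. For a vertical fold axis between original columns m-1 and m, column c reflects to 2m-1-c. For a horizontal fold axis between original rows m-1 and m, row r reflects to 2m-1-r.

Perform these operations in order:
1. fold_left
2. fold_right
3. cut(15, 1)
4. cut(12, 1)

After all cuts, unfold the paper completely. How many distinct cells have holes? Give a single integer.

Answer: 8

Derivation:
Op 1 fold_left: fold axis v@4; visible region now rows[0,16) x cols[0,4) = 16x4
Op 2 fold_right: fold axis v@2; visible region now rows[0,16) x cols[2,4) = 16x2
Op 3 cut(15, 1): punch at orig (15,3); cuts so far [(15, 3)]; region rows[0,16) x cols[2,4) = 16x2
Op 4 cut(12, 1): punch at orig (12,3); cuts so far [(12, 3), (15, 3)]; region rows[0,16) x cols[2,4) = 16x2
Unfold 1 (reflect across v@2): 4 holes -> [(12, 0), (12, 3), (15, 0), (15, 3)]
Unfold 2 (reflect across v@4): 8 holes -> [(12, 0), (12, 3), (12, 4), (12, 7), (15, 0), (15, 3), (15, 4), (15, 7)]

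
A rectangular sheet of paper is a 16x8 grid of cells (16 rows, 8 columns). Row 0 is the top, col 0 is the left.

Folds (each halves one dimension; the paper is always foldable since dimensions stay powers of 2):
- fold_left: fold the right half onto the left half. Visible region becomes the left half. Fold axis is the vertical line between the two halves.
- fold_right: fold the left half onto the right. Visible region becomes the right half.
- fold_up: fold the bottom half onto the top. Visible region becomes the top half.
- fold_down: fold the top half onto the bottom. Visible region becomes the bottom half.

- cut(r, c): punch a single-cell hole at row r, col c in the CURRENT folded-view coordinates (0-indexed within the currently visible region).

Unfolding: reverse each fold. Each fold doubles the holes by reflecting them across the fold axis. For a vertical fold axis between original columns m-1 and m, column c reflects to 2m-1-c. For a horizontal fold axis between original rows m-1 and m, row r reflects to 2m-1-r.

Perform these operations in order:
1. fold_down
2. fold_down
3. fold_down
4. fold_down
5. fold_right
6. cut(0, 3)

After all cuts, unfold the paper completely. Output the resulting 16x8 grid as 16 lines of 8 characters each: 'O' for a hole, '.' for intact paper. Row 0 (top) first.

Answer: O......O
O......O
O......O
O......O
O......O
O......O
O......O
O......O
O......O
O......O
O......O
O......O
O......O
O......O
O......O
O......O

Derivation:
Op 1 fold_down: fold axis h@8; visible region now rows[8,16) x cols[0,8) = 8x8
Op 2 fold_down: fold axis h@12; visible region now rows[12,16) x cols[0,8) = 4x8
Op 3 fold_down: fold axis h@14; visible region now rows[14,16) x cols[0,8) = 2x8
Op 4 fold_down: fold axis h@15; visible region now rows[15,16) x cols[0,8) = 1x8
Op 5 fold_right: fold axis v@4; visible region now rows[15,16) x cols[4,8) = 1x4
Op 6 cut(0, 3): punch at orig (15,7); cuts so far [(15, 7)]; region rows[15,16) x cols[4,8) = 1x4
Unfold 1 (reflect across v@4): 2 holes -> [(15, 0), (15, 7)]
Unfold 2 (reflect across h@15): 4 holes -> [(14, 0), (14, 7), (15, 0), (15, 7)]
Unfold 3 (reflect across h@14): 8 holes -> [(12, 0), (12, 7), (13, 0), (13, 7), (14, 0), (14, 7), (15, 0), (15, 7)]
Unfold 4 (reflect across h@12): 16 holes -> [(8, 0), (8, 7), (9, 0), (9, 7), (10, 0), (10, 7), (11, 0), (11, 7), (12, 0), (12, 7), (13, 0), (13, 7), (14, 0), (14, 7), (15, 0), (15, 7)]
Unfold 5 (reflect across h@8): 32 holes -> [(0, 0), (0, 7), (1, 0), (1, 7), (2, 0), (2, 7), (3, 0), (3, 7), (4, 0), (4, 7), (5, 0), (5, 7), (6, 0), (6, 7), (7, 0), (7, 7), (8, 0), (8, 7), (9, 0), (9, 7), (10, 0), (10, 7), (11, 0), (11, 7), (12, 0), (12, 7), (13, 0), (13, 7), (14, 0), (14, 7), (15, 0), (15, 7)]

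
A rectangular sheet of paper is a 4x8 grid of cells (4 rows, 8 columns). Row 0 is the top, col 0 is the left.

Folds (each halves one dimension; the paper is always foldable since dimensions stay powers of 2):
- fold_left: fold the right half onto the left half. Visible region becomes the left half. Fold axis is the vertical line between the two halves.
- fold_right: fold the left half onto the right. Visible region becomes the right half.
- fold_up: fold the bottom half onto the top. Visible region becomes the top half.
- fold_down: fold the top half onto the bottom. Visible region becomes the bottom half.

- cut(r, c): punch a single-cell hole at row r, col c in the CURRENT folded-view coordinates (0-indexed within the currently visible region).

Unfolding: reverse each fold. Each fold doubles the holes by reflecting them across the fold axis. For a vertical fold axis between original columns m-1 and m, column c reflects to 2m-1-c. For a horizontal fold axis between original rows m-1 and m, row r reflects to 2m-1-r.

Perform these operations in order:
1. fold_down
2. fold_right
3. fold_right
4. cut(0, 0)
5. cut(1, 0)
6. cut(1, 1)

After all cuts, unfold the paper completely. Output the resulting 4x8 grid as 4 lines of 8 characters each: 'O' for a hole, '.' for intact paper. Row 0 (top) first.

Op 1 fold_down: fold axis h@2; visible region now rows[2,4) x cols[0,8) = 2x8
Op 2 fold_right: fold axis v@4; visible region now rows[2,4) x cols[4,8) = 2x4
Op 3 fold_right: fold axis v@6; visible region now rows[2,4) x cols[6,8) = 2x2
Op 4 cut(0, 0): punch at orig (2,6); cuts so far [(2, 6)]; region rows[2,4) x cols[6,8) = 2x2
Op 5 cut(1, 0): punch at orig (3,6); cuts so far [(2, 6), (3, 6)]; region rows[2,4) x cols[6,8) = 2x2
Op 6 cut(1, 1): punch at orig (3,7); cuts so far [(2, 6), (3, 6), (3, 7)]; region rows[2,4) x cols[6,8) = 2x2
Unfold 1 (reflect across v@6): 6 holes -> [(2, 5), (2, 6), (3, 4), (3, 5), (3, 6), (3, 7)]
Unfold 2 (reflect across v@4): 12 holes -> [(2, 1), (2, 2), (2, 5), (2, 6), (3, 0), (3, 1), (3, 2), (3, 3), (3, 4), (3, 5), (3, 6), (3, 7)]
Unfold 3 (reflect across h@2): 24 holes -> [(0, 0), (0, 1), (0, 2), (0, 3), (0, 4), (0, 5), (0, 6), (0, 7), (1, 1), (1, 2), (1, 5), (1, 6), (2, 1), (2, 2), (2, 5), (2, 6), (3, 0), (3, 1), (3, 2), (3, 3), (3, 4), (3, 5), (3, 6), (3, 7)]

Answer: OOOOOOOO
.OO..OO.
.OO..OO.
OOOOOOOO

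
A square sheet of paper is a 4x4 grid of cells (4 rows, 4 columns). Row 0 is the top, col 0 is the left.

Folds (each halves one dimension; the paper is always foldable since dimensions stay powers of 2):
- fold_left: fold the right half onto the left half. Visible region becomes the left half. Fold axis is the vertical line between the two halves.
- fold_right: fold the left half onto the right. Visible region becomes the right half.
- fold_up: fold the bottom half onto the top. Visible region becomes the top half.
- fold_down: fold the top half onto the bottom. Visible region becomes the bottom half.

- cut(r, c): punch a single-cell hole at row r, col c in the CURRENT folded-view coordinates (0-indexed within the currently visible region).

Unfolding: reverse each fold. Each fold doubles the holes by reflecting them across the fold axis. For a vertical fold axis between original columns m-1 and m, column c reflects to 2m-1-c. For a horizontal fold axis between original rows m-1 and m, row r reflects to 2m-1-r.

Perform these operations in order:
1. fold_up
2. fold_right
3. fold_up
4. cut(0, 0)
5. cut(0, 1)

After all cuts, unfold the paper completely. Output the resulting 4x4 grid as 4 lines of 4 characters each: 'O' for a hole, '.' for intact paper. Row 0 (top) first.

Op 1 fold_up: fold axis h@2; visible region now rows[0,2) x cols[0,4) = 2x4
Op 2 fold_right: fold axis v@2; visible region now rows[0,2) x cols[2,4) = 2x2
Op 3 fold_up: fold axis h@1; visible region now rows[0,1) x cols[2,4) = 1x2
Op 4 cut(0, 0): punch at orig (0,2); cuts so far [(0, 2)]; region rows[0,1) x cols[2,4) = 1x2
Op 5 cut(0, 1): punch at orig (0,3); cuts so far [(0, 2), (0, 3)]; region rows[0,1) x cols[2,4) = 1x2
Unfold 1 (reflect across h@1): 4 holes -> [(0, 2), (0, 3), (1, 2), (1, 3)]
Unfold 2 (reflect across v@2): 8 holes -> [(0, 0), (0, 1), (0, 2), (0, 3), (1, 0), (1, 1), (1, 2), (1, 3)]
Unfold 3 (reflect across h@2): 16 holes -> [(0, 0), (0, 1), (0, 2), (0, 3), (1, 0), (1, 1), (1, 2), (1, 3), (2, 0), (2, 1), (2, 2), (2, 3), (3, 0), (3, 1), (3, 2), (3, 3)]

Answer: OOOO
OOOO
OOOO
OOOO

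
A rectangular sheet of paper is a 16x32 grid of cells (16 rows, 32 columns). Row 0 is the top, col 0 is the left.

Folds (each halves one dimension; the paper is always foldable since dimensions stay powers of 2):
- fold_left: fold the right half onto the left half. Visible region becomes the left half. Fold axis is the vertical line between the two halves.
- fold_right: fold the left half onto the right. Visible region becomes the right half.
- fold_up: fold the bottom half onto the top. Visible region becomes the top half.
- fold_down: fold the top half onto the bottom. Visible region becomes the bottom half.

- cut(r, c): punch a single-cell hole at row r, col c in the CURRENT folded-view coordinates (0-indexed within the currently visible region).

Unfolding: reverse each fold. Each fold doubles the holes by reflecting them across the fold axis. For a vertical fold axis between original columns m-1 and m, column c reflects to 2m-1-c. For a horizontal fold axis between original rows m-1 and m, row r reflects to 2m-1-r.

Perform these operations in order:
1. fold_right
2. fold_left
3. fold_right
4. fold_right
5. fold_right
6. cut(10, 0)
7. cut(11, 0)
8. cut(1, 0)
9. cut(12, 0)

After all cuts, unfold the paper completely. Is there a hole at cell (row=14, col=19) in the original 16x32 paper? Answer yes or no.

Answer: no

Derivation:
Op 1 fold_right: fold axis v@16; visible region now rows[0,16) x cols[16,32) = 16x16
Op 2 fold_left: fold axis v@24; visible region now rows[0,16) x cols[16,24) = 16x8
Op 3 fold_right: fold axis v@20; visible region now rows[0,16) x cols[20,24) = 16x4
Op 4 fold_right: fold axis v@22; visible region now rows[0,16) x cols[22,24) = 16x2
Op 5 fold_right: fold axis v@23; visible region now rows[0,16) x cols[23,24) = 16x1
Op 6 cut(10, 0): punch at orig (10,23); cuts so far [(10, 23)]; region rows[0,16) x cols[23,24) = 16x1
Op 7 cut(11, 0): punch at orig (11,23); cuts so far [(10, 23), (11, 23)]; region rows[0,16) x cols[23,24) = 16x1
Op 8 cut(1, 0): punch at orig (1,23); cuts so far [(1, 23), (10, 23), (11, 23)]; region rows[0,16) x cols[23,24) = 16x1
Op 9 cut(12, 0): punch at orig (12,23); cuts so far [(1, 23), (10, 23), (11, 23), (12, 23)]; region rows[0,16) x cols[23,24) = 16x1
Unfold 1 (reflect across v@23): 8 holes -> [(1, 22), (1, 23), (10, 22), (10, 23), (11, 22), (11, 23), (12, 22), (12, 23)]
Unfold 2 (reflect across v@22): 16 holes -> [(1, 20), (1, 21), (1, 22), (1, 23), (10, 20), (10, 21), (10, 22), (10, 23), (11, 20), (11, 21), (11, 22), (11, 23), (12, 20), (12, 21), (12, 22), (12, 23)]
Unfold 3 (reflect across v@20): 32 holes -> [(1, 16), (1, 17), (1, 18), (1, 19), (1, 20), (1, 21), (1, 22), (1, 23), (10, 16), (10, 17), (10, 18), (10, 19), (10, 20), (10, 21), (10, 22), (10, 23), (11, 16), (11, 17), (11, 18), (11, 19), (11, 20), (11, 21), (11, 22), (11, 23), (12, 16), (12, 17), (12, 18), (12, 19), (12, 20), (12, 21), (12, 22), (12, 23)]
Unfold 4 (reflect across v@24): 64 holes -> [(1, 16), (1, 17), (1, 18), (1, 19), (1, 20), (1, 21), (1, 22), (1, 23), (1, 24), (1, 25), (1, 26), (1, 27), (1, 28), (1, 29), (1, 30), (1, 31), (10, 16), (10, 17), (10, 18), (10, 19), (10, 20), (10, 21), (10, 22), (10, 23), (10, 24), (10, 25), (10, 26), (10, 27), (10, 28), (10, 29), (10, 30), (10, 31), (11, 16), (11, 17), (11, 18), (11, 19), (11, 20), (11, 21), (11, 22), (11, 23), (11, 24), (11, 25), (11, 26), (11, 27), (11, 28), (11, 29), (11, 30), (11, 31), (12, 16), (12, 17), (12, 18), (12, 19), (12, 20), (12, 21), (12, 22), (12, 23), (12, 24), (12, 25), (12, 26), (12, 27), (12, 28), (12, 29), (12, 30), (12, 31)]
Unfold 5 (reflect across v@16): 128 holes -> [(1, 0), (1, 1), (1, 2), (1, 3), (1, 4), (1, 5), (1, 6), (1, 7), (1, 8), (1, 9), (1, 10), (1, 11), (1, 12), (1, 13), (1, 14), (1, 15), (1, 16), (1, 17), (1, 18), (1, 19), (1, 20), (1, 21), (1, 22), (1, 23), (1, 24), (1, 25), (1, 26), (1, 27), (1, 28), (1, 29), (1, 30), (1, 31), (10, 0), (10, 1), (10, 2), (10, 3), (10, 4), (10, 5), (10, 6), (10, 7), (10, 8), (10, 9), (10, 10), (10, 11), (10, 12), (10, 13), (10, 14), (10, 15), (10, 16), (10, 17), (10, 18), (10, 19), (10, 20), (10, 21), (10, 22), (10, 23), (10, 24), (10, 25), (10, 26), (10, 27), (10, 28), (10, 29), (10, 30), (10, 31), (11, 0), (11, 1), (11, 2), (11, 3), (11, 4), (11, 5), (11, 6), (11, 7), (11, 8), (11, 9), (11, 10), (11, 11), (11, 12), (11, 13), (11, 14), (11, 15), (11, 16), (11, 17), (11, 18), (11, 19), (11, 20), (11, 21), (11, 22), (11, 23), (11, 24), (11, 25), (11, 26), (11, 27), (11, 28), (11, 29), (11, 30), (11, 31), (12, 0), (12, 1), (12, 2), (12, 3), (12, 4), (12, 5), (12, 6), (12, 7), (12, 8), (12, 9), (12, 10), (12, 11), (12, 12), (12, 13), (12, 14), (12, 15), (12, 16), (12, 17), (12, 18), (12, 19), (12, 20), (12, 21), (12, 22), (12, 23), (12, 24), (12, 25), (12, 26), (12, 27), (12, 28), (12, 29), (12, 30), (12, 31)]
Holes: [(1, 0), (1, 1), (1, 2), (1, 3), (1, 4), (1, 5), (1, 6), (1, 7), (1, 8), (1, 9), (1, 10), (1, 11), (1, 12), (1, 13), (1, 14), (1, 15), (1, 16), (1, 17), (1, 18), (1, 19), (1, 20), (1, 21), (1, 22), (1, 23), (1, 24), (1, 25), (1, 26), (1, 27), (1, 28), (1, 29), (1, 30), (1, 31), (10, 0), (10, 1), (10, 2), (10, 3), (10, 4), (10, 5), (10, 6), (10, 7), (10, 8), (10, 9), (10, 10), (10, 11), (10, 12), (10, 13), (10, 14), (10, 15), (10, 16), (10, 17), (10, 18), (10, 19), (10, 20), (10, 21), (10, 22), (10, 23), (10, 24), (10, 25), (10, 26), (10, 27), (10, 28), (10, 29), (10, 30), (10, 31), (11, 0), (11, 1), (11, 2), (11, 3), (11, 4), (11, 5), (11, 6), (11, 7), (11, 8), (11, 9), (11, 10), (11, 11), (11, 12), (11, 13), (11, 14), (11, 15), (11, 16), (11, 17), (11, 18), (11, 19), (11, 20), (11, 21), (11, 22), (11, 23), (11, 24), (11, 25), (11, 26), (11, 27), (11, 28), (11, 29), (11, 30), (11, 31), (12, 0), (12, 1), (12, 2), (12, 3), (12, 4), (12, 5), (12, 6), (12, 7), (12, 8), (12, 9), (12, 10), (12, 11), (12, 12), (12, 13), (12, 14), (12, 15), (12, 16), (12, 17), (12, 18), (12, 19), (12, 20), (12, 21), (12, 22), (12, 23), (12, 24), (12, 25), (12, 26), (12, 27), (12, 28), (12, 29), (12, 30), (12, 31)]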